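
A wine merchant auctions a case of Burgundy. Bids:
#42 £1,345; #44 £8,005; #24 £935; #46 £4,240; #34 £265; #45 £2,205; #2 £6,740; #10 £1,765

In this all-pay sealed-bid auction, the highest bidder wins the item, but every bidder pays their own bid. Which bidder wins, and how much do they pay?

Bids in order: 8,005 (#44) > 6,740 (#2) > 4,240 (#46) > 2,205 (#45) > 1,765 (#10) > 1,345 (#42) > …
#44 is highest and takes the item; every bidder forfeits their bid.

#44 pays £8,005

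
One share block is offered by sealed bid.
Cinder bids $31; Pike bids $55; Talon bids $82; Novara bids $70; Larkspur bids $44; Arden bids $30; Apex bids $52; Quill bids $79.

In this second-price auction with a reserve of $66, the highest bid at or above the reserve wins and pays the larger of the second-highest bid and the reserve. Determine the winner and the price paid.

Rule: the highest bid at or above the reserve wins and pays the larger of the second-highest bid and the reserve.
Sorting bids: 82 (Talon) > 79 (Quill) > 70 (Novara) > 55 (Pike) > 52 (Apex) > 44 (Larkspur) > …
Highest eligible bid: Talon at $82.
Second-highest bid $79 exceeds the reserve $66 → payment $79.

Talon pays $79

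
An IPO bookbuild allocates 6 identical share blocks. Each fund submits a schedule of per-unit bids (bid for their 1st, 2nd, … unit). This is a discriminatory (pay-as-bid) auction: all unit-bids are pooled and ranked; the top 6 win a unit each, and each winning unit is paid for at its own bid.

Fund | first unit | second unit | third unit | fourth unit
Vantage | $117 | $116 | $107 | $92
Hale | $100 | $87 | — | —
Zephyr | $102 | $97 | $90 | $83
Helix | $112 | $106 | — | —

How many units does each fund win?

All unit-bids, highest first — top 6: 117 (Vantage-1), 116 (Vantage-2), 112 (Helix-1), 107 (Vantage-3), 106 (Helix-2), 102 (Zephyr-1)
Next rejected bid: $100 (not a price — pay-as-bid).
Allocation: Helix 2, Vantage 3, Zephyr 1.

Helix 2, Vantage 3, Zephyr 1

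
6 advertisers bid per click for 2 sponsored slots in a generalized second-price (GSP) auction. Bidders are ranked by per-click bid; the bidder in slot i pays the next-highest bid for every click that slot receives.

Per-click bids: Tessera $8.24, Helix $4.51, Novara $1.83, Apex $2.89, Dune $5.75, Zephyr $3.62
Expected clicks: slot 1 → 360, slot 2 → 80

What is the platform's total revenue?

Ranked by bid: $8.24 (Tessera) > $5.75 (Dune) > $4.51 (Helix) > …
Slot 1: Tessera pays $5.75 × 360 = $2070.00
Slot 2: Dune pays $4.51 × 80 = $360.80
Total = $2430.80

Total revenue: $2430.80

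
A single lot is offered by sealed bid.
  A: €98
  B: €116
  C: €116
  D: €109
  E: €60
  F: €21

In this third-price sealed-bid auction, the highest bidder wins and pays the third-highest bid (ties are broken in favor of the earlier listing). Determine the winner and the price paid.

Sorting bids: 116 (B) > 116 (C) > 109 (D) > 98 (A) > 60 (E) > 21 (F)
Tie at €116 → B wins by tie-break.
B is highest; pays the third-highest bid, €109.

B pays €109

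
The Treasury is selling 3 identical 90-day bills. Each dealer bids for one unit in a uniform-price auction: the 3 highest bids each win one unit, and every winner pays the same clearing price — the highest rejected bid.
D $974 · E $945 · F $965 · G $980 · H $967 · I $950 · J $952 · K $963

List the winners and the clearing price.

Bids ranked high→low: 980 (G), 974 (D), 967 (H), 965 (F), 963 (K), …
The 3 highest are G, D, H.
Clearing price = highest rejected bid = $965.

G, D, H; each pays $965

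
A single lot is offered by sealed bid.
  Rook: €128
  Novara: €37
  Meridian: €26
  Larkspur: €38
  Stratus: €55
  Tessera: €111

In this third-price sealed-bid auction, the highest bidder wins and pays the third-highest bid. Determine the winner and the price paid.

Sorting bids: 128 (Rook) > 111 (Tessera) > 55 (Stratus) > 38 (Larkspur) > 37 (Novara) > 26 (Meridian)
Rook is highest; pays the third-highest bid, €55.

Rook pays €55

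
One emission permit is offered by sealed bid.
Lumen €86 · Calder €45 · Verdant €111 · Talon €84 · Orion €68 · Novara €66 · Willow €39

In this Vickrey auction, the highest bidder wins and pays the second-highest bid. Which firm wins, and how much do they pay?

Vickrey auction: the highest bidder wins and pays the second-highest bid.
Bids ranked: 111 (Verdant) > 86 (Lumen) > 84 (Talon) > 68 (Orion) > 66 (Novara) > 45 (Calder) > …
Verdant is highest; pays the second-highest bid, €86.

Verdant pays €86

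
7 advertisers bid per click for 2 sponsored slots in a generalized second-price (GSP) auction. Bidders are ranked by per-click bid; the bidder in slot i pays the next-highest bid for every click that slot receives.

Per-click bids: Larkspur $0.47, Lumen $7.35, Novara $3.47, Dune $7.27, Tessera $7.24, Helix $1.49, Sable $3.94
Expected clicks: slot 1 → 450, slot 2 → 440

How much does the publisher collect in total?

Total revenue: $6457.10

Sorting advertisers: $7.35 (Lumen) > $7.27 (Dune) > $7.24 (Tessera) > …
Slot 1: Lumen pays $7.27 × 450 = $3271.50
Slot 2: Dune pays $7.24 × 440 = $3185.60
Total = $6457.10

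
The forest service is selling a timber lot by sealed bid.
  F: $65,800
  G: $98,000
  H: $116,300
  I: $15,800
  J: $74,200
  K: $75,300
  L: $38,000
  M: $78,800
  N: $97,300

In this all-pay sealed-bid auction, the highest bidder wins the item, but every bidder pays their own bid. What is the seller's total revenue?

Total revenue: $659,500

Rule: the highest bidder wins the item, but every bidder pays their own bid.
Bids in order: 116,300 (H) > 98,000 (G) > 97,300 (N) > 78,800 (M) > 75,300 (K) > 74,200 (J) > …
Every bidder forfeits their bid regardless of winning.
Revenue = 65,800 + 98,000 + 116,300 + 15,800 + 74,200 + 75,300 + 38,000 + 78,800 + 97,300 = $659,500.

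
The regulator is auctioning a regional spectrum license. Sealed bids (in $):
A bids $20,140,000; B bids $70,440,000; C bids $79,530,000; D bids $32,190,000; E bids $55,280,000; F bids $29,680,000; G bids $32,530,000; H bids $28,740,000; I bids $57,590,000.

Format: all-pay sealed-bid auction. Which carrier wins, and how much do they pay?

Bids in order: 79,530,000 (C) > 70,440,000 (B) > 57,590,000 (I) > 55,280,000 (E) > 32,530,000 (G) > 32,190,000 (D) > …
C is highest and takes the item; every bidder forfeits their bid.

C pays $79,530,000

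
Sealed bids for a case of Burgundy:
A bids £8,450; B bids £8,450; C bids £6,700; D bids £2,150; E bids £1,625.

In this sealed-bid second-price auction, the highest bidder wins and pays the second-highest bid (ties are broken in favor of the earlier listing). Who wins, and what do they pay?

A pays £8,450

Bids ranked: 8,450 (A) > 8,450 (B) > 6,700 (C) > 2,150 (D) > 1,625 (E)
Tie at £8,450 → A wins by tie-break.
A wins with the highest bid; price is set by the runner-up at £8,450.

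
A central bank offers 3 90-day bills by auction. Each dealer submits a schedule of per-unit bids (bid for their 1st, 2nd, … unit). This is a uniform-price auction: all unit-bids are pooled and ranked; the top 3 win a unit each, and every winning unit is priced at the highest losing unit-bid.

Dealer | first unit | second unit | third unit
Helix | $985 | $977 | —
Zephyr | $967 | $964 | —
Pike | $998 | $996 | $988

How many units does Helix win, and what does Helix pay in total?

Pooled unit-bids ranked (top 3): 998 (Pike-1), 996 (Pike-2), 988 (Pike-3)
Highest rejected unit-bid = $985.
Helix wins 0 unit(s) at $985 each.

Helix: 0 units, pays $0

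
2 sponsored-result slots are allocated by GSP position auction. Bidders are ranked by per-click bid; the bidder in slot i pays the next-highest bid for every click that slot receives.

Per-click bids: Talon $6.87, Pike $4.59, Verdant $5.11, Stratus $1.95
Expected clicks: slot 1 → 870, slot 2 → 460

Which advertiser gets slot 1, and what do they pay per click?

Ranked by bid: $6.87 (Talon) > $5.11 (Verdant) > $4.59 (Pike) > …
Slot 1 goes to the first-ranked bidder, Talon, who pays the next bid down: $5.11/click.

Talon; $5.11 per click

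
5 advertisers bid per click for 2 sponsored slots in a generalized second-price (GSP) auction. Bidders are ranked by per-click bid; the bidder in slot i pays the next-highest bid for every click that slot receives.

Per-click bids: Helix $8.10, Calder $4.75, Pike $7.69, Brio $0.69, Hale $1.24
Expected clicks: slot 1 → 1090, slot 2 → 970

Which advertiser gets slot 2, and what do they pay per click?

Pike; $4.75 per click

Ranked by bid: $8.10 (Helix) > $7.69 (Pike) > $4.75 (Calder) > …
Slot 2 goes to the second-ranked bidder, Pike, who pays the next bid down: $4.75/click.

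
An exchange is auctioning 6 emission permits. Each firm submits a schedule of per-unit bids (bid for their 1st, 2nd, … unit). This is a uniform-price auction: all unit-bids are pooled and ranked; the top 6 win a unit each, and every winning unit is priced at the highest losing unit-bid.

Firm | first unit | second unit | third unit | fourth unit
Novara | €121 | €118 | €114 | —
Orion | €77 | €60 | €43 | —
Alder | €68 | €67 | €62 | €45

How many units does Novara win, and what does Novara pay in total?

Novara: 3 units, pays €186

All unit-bids, highest first — top 6: 121 (Novara-1), 118 (Novara-2), 114 (Novara-3), 77 (Orion-1), 68 (Alder-1), 67 (Alder-2)
The (k+1)-th unit-bid is €62.
Novara wins 3 unit(s) at €62 each.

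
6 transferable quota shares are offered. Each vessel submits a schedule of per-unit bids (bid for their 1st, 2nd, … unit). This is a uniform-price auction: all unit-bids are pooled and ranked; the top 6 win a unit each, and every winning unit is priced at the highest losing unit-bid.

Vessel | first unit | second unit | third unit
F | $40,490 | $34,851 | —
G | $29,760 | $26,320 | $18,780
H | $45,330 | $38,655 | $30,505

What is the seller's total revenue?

Total revenue: $157,920

All unit-bids, highest first — top 6: 45,330 (H-1), 40,490 (F-1), 38,655 (H-2), 34,851 (F-2), 30,505 (H-3), 29,760 (G-1)
First bid not allocated: $26,320.
Allocation: F 2, G 1, H 3. Every unit priced at $26,320.
Revenue = 6 × 26,320 = $157,920.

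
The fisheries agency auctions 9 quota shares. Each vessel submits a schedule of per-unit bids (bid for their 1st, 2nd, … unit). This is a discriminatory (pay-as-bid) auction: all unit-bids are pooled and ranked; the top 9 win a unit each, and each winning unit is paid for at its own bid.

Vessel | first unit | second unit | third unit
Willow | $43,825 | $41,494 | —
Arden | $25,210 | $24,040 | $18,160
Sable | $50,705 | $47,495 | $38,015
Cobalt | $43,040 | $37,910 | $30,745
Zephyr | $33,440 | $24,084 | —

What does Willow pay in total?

Pooled unit-bids ranked (top 9): 50,705 (Sable-1), 47,495 (Sable-2), 43,825 (Willow-1), 43,040 (Cobalt-1), 41,494 (Willow-2), 38,015 (Sable-3), 37,910 (Cobalt-2), 33,440 (Zephyr-1), 30,745 (Cobalt-3)
Next rejected bid: $25,210 (not a price — pay-as-bid).
Willow's winning unit-bids: 43,825 + 41,494 = $85,319.

Willow pays $85,319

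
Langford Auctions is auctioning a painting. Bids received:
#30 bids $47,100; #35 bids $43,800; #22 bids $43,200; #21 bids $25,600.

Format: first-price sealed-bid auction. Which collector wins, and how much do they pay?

#30 pays $47,100

Rule: the highest bidder wins and pays their own bid.
Bids in order: 47,100 (#30) > 43,800 (#35) > 43,200 (#22) > 25,600 (#21)
#30 has the highest bid and pays exactly that: $47,100.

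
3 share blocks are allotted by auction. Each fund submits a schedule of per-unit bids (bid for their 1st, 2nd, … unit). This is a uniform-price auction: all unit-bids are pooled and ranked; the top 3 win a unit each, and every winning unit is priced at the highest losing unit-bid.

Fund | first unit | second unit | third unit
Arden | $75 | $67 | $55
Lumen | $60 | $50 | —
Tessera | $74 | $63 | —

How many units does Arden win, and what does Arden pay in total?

Arden: 2 units, pays $126

Merging the schedules and taking the best 3: 75 (Arden-1), 74 (Tessera-1), 67 (Arden-2)
The (k+1)-th unit-bid is $63.
Arden wins 2 unit(s) at $63 each.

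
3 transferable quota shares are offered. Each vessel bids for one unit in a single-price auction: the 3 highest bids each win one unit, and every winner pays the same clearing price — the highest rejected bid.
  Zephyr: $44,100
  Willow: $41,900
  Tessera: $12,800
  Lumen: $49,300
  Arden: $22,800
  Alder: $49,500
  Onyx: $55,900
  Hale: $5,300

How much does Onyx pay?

Onyx pays $44,100

Sorting: 55,900 (Onyx), 49,500 (Alder), 49,300 (Lumen), 44,100 (Zephyr), 41,900 (Willow), …
Winners (3 units): Onyx, Alder, Lumen.
Clearing price = highest rejected bid = $44,100.
Onyx wins → pays $44,100.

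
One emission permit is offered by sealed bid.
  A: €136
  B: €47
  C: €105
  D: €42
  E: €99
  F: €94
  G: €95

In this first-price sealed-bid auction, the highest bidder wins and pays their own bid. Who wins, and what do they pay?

Sorting bids: 136 (A) > 105 (C) > 99 (E) > 95 (G) > 94 (F) > 47 (B) > …
First-price: A pays what they bid, €136.

A pays €136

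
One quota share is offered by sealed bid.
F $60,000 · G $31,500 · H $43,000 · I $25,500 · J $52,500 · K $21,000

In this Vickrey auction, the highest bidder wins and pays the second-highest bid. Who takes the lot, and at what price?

F pays $52,500

Bids in order: 60,000 (F) > 52,500 (J) > 43,000 (H) > 31,500 (G) > 25,500 (I) > 21,000 (K)
F is highest; pays the second-highest bid, $52,500.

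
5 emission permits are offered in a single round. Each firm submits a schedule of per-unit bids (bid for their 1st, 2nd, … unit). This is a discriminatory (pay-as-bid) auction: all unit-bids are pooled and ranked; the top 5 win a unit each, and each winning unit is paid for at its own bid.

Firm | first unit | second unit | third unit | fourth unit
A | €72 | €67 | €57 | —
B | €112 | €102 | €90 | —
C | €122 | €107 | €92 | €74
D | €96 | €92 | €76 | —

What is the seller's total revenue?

Pooled unit-bids ranked (top 5): 122 (C-1), 112 (B-1), 107 (C-2), 102 (B-2), 96 (D-1)
Next rejected bid: €92 (not a price — pay-as-bid).
Each winning unit pays its own bid.
Revenue = 122 + 112 + 107 + 102 + 96 = €539.

Total revenue: €539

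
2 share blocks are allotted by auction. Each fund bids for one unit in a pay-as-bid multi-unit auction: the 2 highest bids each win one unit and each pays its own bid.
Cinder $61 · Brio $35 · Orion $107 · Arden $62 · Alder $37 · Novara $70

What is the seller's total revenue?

Bids ranked high→low: 107 (Orion), 70 (Novara), 62 (Arden), 61 (Cinder), …
The 2 highest are Orion, Novara.
Total revenue = 107 + 70 = $177.

Total revenue: $177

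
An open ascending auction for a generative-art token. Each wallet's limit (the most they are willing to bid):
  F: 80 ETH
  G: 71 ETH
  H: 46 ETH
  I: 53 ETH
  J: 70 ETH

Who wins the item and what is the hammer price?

Rule: the price rises until one bidder remains; the winner pays the price at which the last rival dropped out.
Limits ranked: 80 (F) > 71 (G) > 70 (J) > 53 (I) > 46 (H)
G is the last rival to drop out, at 71 ETH; F remains and wins at that price.

F wins at 71 ETH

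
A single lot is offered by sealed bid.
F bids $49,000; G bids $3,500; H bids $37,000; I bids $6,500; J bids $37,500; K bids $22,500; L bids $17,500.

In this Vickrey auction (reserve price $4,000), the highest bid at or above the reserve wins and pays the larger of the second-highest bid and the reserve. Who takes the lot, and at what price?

Bids in order: 49,000 (F) > 37,500 (J) > 37,000 (H) > 22,500 (K) > 17,500 (L) > 6,500 (I) > …
Highest eligible bid: F at $49,000.
Second-highest bid $37,500 exceeds the reserve $4,000 → payment $37,500.

F pays $37,500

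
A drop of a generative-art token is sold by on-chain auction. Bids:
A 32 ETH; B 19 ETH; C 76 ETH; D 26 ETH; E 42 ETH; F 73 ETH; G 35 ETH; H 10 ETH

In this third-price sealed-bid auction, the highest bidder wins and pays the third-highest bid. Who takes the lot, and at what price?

Bids in order: 76 (C) > 73 (F) > 42 (E) > 35 (G) > 32 (A) > 26 (D) > …
C wins; payment is bid #3 in the ranking = 42 ETH.

C pays 42 ETH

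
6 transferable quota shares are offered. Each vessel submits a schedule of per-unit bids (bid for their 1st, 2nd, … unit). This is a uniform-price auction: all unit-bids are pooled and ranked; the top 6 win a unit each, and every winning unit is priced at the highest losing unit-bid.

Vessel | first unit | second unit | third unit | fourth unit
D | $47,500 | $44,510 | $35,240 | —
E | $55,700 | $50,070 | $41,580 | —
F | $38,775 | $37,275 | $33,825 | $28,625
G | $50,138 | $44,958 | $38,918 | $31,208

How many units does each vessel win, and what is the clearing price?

D 2, E 2, G 2; clearing price $41,580

All unit-bids, highest first — top 6: 55,700 (E-1), 50,138 (G-1), 50,070 (E-2), 47,500 (D-1), 44,958 (G-2), 44,510 (D-2)
The (k+1)-th unit-bid is $41,580.
Allocation: D 2, E 2, G 2.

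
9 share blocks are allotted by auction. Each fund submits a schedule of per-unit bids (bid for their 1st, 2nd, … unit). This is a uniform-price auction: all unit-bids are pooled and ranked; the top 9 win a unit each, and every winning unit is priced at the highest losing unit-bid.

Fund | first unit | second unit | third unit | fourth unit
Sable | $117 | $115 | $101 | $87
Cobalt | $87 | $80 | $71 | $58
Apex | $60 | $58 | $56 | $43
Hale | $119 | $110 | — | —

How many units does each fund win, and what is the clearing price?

Merging the schedules and taking the best 9: 119 (Hale-1), 117 (Sable-1), 115 (Sable-2), 110 (Hale-2), 101 (Sable-3), 87 (Sable-4), 87 (Cobalt-1), 80 (Cobalt-2), 71 (Cobalt-3)
First bid not allocated: $60.
Allocation: Cobalt 3, Hale 2, Sable 4.

Cobalt 3, Hale 2, Sable 4; clearing price $60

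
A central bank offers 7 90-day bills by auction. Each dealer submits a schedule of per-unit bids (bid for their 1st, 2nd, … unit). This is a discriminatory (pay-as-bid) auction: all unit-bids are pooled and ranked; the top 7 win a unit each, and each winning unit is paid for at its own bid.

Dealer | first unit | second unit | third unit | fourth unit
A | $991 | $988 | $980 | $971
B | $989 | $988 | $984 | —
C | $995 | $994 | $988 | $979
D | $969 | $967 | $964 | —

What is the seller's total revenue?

Total revenue: $6,933

Merging the schedules and taking the best 7: 995 (C-1), 994 (C-2), 991 (A-1), 989 (B-1), 988 (A-2), 988 (B-2), 988 (C-3)
Next rejected bid: $984 (not a price — pay-as-bid).
Each winning unit pays its own bid.
Revenue = 995 + 994 + 991 + 989 + 988 + 988 + 988 = $6,933.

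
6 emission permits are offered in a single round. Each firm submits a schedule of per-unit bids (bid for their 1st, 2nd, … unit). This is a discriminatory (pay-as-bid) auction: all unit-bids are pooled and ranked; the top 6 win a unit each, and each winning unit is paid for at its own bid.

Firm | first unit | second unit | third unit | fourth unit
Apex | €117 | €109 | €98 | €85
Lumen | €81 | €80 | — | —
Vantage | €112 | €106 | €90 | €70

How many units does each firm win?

Apex 3, Vantage 3

Merging the schedules and taking the best 6: 117 (Apex-1), 112 (Vantage-1), 109 (Apex-2), 106 (Vantage-2), 98 (Apex-3), 90 (Vantage-3)
Next rejected bid: €85 (not a price — pay-as-bid).
Allocation: Apex 3, Vantage 3.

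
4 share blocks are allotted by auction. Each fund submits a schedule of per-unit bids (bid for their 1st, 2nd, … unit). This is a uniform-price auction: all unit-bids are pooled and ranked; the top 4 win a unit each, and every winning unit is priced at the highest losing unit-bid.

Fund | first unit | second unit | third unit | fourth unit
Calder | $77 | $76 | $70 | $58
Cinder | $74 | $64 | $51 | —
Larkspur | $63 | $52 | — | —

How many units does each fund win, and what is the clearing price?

Calder 3, Cinder 1; clearing price $64

Merging the schedules and taking the best 4: 77 (Calder-1), 76 (Calder-2), 74 (Cinder-1), 70 (Calder-3)
The (k+1)-th unit-bid is $64.
Allocation: Calder 3, Cinder 1.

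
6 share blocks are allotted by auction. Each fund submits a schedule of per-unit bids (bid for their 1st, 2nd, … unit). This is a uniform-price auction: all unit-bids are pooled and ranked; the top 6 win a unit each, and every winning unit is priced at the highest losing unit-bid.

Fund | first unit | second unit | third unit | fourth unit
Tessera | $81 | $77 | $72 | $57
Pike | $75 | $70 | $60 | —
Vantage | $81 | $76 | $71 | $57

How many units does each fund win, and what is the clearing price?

Pike 1, Tessera 3, Vantage 2; clearing price $71

Merging the schedules and taking the best 6: 81 (Tessera-1), 81 (Vantage-1), 77 (Tessera-2), 76 (Vantage-2), 75 (Pike-1), 72 (Tessera-3)
Highest rejected unit-bid = $71.
Allocation: Pike 1, Tessera 3, Vantage 2.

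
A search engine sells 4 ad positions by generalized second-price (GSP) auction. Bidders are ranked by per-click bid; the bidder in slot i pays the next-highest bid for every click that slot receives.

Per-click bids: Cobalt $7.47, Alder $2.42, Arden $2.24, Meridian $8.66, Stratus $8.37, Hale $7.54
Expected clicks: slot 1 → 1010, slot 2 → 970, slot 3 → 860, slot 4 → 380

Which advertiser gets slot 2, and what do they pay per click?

Stratus; $7.54 per click

Per-click bids in order: $8.66 (Meridian) > $8.37 (Stratus) > $7.54 (Hale) > $7.47 (Cobalt) > $2.42 (Alder) > …
Slot 2 goes to the second-ranked bidder, Stratus, who pays the next bid down: $7.54/click.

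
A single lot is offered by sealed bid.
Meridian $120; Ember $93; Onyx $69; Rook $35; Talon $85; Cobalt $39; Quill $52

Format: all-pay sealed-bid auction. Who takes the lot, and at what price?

Bids ranked: 120 (Meridian) > 93 (Ember) > 85 (Talon) > 69 (Onyx) > 52 (Quill) > 39 (Cobalt) > …
Meridian wins with the top bid; all bids are sunk regardless.

Meridian pays $120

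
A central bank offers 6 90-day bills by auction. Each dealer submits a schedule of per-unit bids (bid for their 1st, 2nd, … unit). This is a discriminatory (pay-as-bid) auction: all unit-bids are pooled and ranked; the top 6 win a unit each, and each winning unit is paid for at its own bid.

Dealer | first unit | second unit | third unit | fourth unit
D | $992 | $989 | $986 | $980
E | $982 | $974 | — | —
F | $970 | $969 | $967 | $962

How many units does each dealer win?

Merging the schedules and taking the best 6: 992 (D-1), 989 (D-2), 986 (D-3), 982 (E-1), 980 (D-4), 974 (E-2)
Next rejected bid: $970 (not a price — pay-as-bid).
Allocation: D 4, E 2.

D 4, E 2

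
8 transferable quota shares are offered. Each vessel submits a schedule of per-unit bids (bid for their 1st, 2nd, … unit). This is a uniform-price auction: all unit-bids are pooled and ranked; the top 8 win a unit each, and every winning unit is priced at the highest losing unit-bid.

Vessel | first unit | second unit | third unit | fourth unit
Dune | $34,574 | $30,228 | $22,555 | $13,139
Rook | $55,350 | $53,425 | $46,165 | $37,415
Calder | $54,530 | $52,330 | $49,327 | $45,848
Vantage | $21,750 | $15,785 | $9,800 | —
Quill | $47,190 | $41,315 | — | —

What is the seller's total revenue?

All unit-bids, highest first — top 8: 55,350 (Rook-1), 54,530 (Calder-1), 53,425 (Rook-2), 52,330 (Calder-2), 49,327 (Calder-3), 47,190 (Quill-1), 46,165 (Rook-3), 45,848 (Calder-4)
First bid not allocated: $41,315.
Allocation: Calder 4, Quill 1, Rook 3. Every unit priced at $41,315.
Revenue = 8 × 41,315 = $330,520.

Total revenue: $330,520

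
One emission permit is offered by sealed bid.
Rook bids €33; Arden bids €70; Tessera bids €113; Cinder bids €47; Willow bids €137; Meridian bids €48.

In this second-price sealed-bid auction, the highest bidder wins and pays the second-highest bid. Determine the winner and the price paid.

Willow pays €113

Second-price sealed-bid auction: the highest bidder wins and pays the second-highest bid.
Bids in order: 137 (Willow) > 113 (Tessera) > 70 (Arden) > 48 (Meridian) > 47 (Cinder) > 33 (Rook)
Second-price: Willow pays Tessera's bid of €113.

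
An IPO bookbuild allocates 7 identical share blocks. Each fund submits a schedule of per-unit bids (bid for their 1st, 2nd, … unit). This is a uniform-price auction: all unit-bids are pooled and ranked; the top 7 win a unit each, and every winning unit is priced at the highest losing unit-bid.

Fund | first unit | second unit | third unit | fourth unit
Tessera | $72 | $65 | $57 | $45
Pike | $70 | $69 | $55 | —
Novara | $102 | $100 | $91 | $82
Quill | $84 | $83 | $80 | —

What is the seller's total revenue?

All unit-bids, highest first — top 7: 102 (Novara-1), 100 (Novara-2), 91 (Novara-3), 84 (Quill-1), 83 (Quill-2), 82 (Novara-4), 80 (Quill-3)
First bid not allocated: $72.
Allocation: Novara 4, Quill 3. Every unit priced at $72.
Revenue = 7 × 72 = $504.

Total revenue: $504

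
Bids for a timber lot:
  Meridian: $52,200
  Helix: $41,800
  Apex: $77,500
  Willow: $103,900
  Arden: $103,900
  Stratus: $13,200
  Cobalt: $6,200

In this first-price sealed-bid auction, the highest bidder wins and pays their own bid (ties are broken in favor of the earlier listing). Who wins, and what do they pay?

Sorting bids: 103,900 (Willow) > 103,900 (Arden) > 77,500 (Apex) > 52,200 (Meridian) > 41,800 (Helix) > 13,200 (Stratus) > …
Willow and Arden tie at $103,900; tie-break gives it to Willow.
First-price: Willow pays what they bid, $103,900.

Willow pays $103,900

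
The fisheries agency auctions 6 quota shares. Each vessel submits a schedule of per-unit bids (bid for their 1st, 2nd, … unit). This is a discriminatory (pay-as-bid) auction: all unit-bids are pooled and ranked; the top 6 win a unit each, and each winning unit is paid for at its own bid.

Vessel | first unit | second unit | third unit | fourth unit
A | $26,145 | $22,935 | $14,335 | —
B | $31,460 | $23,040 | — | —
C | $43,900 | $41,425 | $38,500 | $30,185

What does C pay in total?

Pooled unit-bids ranked (top 6): 43,900 (C-1), 41,425 (C-2), 38,500 (C-3), 31,460 (B-1), 30,185 (C-4), 26,145 (A-1)
Next rejected bid: $23,040 (not a price — pay-as-bid).
C's winning unit-bids: 43,900 + 41,425 + 38,500 + 30,185 = $154,010.

C pays $154,010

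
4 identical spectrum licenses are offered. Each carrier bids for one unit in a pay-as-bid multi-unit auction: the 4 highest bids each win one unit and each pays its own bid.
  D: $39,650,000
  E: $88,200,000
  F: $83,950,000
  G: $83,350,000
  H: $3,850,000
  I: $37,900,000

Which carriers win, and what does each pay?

Sorting: 88,200,000 (E), 83,950,000 (F), 83,350,000 (G), 39,650,000 (D), 37,900,000 (I), 3,850,000 (H)
The 4 highest are E, F, G, D.
Each winner pays its own bid: E $88,200,000, F $83,950,000, G $83,350,000, D $39,650,000.

E $88,200,000, F $83,950,000, G $83,350,000, D $39,650,000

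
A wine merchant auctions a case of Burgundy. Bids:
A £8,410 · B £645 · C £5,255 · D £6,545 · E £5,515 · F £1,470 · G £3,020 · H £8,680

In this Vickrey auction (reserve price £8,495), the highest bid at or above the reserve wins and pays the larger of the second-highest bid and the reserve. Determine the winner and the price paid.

H pays £8,495

Bids in order: 8,680 (H) > 8,410 (A) > 6,545 (D) > 5,515 (E) > 5,255 (C) > 3,020 (G) > …
H has the top bid at or above the reserve (£8,680).
max(second-highest £8,410, reserve £8,495) = £8,495.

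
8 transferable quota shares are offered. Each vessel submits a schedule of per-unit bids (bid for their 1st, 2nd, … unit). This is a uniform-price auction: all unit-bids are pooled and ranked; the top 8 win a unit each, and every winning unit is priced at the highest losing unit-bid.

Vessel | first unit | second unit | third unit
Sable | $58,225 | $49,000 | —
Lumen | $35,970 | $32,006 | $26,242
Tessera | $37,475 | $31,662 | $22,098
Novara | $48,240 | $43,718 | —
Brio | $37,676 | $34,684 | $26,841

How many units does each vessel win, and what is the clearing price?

Merging the schedules and taking the best 8: 58,225 (Sable-1), 49,000 (Sable-2), 48,240 (Novara-1), 43,718 (Novara-2), 37,676 (Brio-1), 37,475 (Tessera-1), 35,970 (Lumen-1), 34,684 (Brio-2)
The (k+1)-th unit-bid is $32,006.
Allocation: Brio 2, Lumen 1, Novara 2, Sable 2, Tessera 1.

Brio 2, Lumen 1, Novara 2, Sable 2, Tessera 1; clearing price $32,006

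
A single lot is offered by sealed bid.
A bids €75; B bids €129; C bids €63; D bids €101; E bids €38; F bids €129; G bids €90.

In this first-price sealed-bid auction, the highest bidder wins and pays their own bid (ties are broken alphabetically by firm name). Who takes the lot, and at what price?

Rule: the highest bidder wins and pays their own bid.
Bids in order: 129 (B) > 129 (F) > 101 (D) > 90 (G) > 75 (A) > 63 (C) > …
B and F tie at €129; tie-break gives it to B.
B is highest → pays own bid, €129.

B pays €129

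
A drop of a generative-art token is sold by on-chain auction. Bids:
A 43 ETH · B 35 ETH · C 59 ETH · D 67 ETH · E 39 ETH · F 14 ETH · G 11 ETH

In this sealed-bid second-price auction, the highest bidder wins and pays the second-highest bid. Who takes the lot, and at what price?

Sorting bids: 67 (D) > 59 (C) > 43 (A) > 39 (E) > 35 (B) > 14 (F) > …
D is highest; pays the second-highest bid, 59 ETH.

D pays 59 ETH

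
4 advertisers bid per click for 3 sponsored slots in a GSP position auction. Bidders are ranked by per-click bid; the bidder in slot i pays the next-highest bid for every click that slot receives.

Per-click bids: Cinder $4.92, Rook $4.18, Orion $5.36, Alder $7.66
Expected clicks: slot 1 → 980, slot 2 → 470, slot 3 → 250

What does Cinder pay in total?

Cinder pays $1045.00

Ranked by bid: $7.66 (Alder) > $5.36 (Orion) > $4.92 (Cinder) > $4.18 (Rook)
Cinder holds slot 3 → pays next bid $4.18 × 250 clicks = $1045.00.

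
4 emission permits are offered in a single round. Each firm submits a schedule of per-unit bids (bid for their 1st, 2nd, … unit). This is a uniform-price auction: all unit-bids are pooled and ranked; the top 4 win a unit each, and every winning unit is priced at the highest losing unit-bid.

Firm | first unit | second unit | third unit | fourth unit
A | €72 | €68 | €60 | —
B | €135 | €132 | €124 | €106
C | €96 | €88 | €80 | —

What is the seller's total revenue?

Total revenue: €384

Pooled unit-bids ranked (top 4): 135 (B-1), 132 (B-2), 124 (B-3), 106 (B-4)
The (k+1)-th unit-bid is €96.
Allocation: B 4. Every unit priced at €96.
Revenue = 4 × 96 = €384.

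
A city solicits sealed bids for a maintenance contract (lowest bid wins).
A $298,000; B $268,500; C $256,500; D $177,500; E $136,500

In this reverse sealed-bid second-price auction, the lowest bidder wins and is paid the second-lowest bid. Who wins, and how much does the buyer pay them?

E is paid $177,500

Rule: the lowest bidder wins and is paid the second-lowest bid.
Bids in order: 136,500 (E) < 177,500 (D) < 256,500 (C) < 268,500 (B) < 298,000 (A)
E wins with the lowest bid; price is set by the runner-up at $177,500.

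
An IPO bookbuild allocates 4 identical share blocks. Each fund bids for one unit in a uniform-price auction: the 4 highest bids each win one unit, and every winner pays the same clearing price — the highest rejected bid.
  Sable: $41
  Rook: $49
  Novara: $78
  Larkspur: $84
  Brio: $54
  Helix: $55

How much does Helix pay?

Helix pays $49

Ordering the bids: 84 (Larkspur), 78 (Novara), 55 (Helix), 54 (Brio), 49 (Rook), 41 (Sable)
Winners (4 units): Larkspur, Novara, Helix, Brio.
First losing bid is Rook's $49, which sets the uniform price.
Helix wins → pays $49.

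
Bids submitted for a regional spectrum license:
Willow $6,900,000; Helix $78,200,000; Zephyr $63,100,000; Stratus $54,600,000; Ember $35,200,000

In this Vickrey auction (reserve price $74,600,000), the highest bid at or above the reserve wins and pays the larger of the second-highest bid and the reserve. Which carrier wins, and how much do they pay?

Sorting bids: 78,200,000 (Helix) > 63,100,000 (Zephyr) > 54,600,000 (Stratus) > 35,200,000 (Ember) > 6,900,000 (Willow)
Helix has the top bid at or above the reserve ($78,200,000).
max(second-highest $63,100,000, reserve $74,600,000) = $74,600,000.

Helix pays $74,600,000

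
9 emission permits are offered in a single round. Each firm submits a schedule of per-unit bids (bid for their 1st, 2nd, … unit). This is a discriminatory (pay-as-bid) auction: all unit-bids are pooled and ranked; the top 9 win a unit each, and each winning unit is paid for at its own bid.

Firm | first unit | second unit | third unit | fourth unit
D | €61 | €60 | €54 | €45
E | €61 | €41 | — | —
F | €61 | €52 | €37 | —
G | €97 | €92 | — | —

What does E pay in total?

Merging the schedules and taking the best 9: 97 (G-1), 92 (G-2), 61 (D-1), 61 (E-1), 61 (F-1), 60 (D-2), 54 (D-3), 52 (F-2), 45 (D-4)
Next rejected bid: €41 (not a price — pay-as-bid).
E's winning unit-bids: 61 = €61.

E pays €61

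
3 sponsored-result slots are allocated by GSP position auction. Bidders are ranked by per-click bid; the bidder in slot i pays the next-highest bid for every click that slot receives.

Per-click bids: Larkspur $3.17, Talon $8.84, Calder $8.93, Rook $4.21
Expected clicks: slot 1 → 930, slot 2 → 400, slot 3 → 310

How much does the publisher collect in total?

Total revenue: $10887.90

Sorting advertisers: $8.93 (Calder) > $8.84 (Talon) > $4.21 (Rook) > $3.17 (Larkspur)
Slot 1: Calder pays $8.84 × 930 = $8221.20
Slot 2: Talon pays $4.21 × 400 = $1684.00
Slot 3: Rook pays $3.17 × 310 = $982.70
Total = $10887.90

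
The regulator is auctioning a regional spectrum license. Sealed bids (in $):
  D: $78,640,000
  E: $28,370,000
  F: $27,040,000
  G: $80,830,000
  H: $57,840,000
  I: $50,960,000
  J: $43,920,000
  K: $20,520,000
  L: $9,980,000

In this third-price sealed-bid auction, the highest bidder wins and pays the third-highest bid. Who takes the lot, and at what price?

Bids ranked: 80,830,000 (G) > 78,640,000 (D) > 57,840,000 (H) > 50,960,000 (I) > 43,920,000 (J) > 28,370,000 (E) > …
G is highest; pays the third-highest bid, $57,840,000.

G pays $57,840,000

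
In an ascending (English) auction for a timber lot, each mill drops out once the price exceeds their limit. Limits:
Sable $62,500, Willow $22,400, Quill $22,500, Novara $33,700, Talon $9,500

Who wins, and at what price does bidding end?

Sable wins at $33,700

Limits ranked: 62,500 (Sable) > 33,700 (Novara) > 22,500 (Quill) > 22,400 (Willow) > 9,500 (Talon)
Bidding ends when Novara exits at $33,700; Sable takes it.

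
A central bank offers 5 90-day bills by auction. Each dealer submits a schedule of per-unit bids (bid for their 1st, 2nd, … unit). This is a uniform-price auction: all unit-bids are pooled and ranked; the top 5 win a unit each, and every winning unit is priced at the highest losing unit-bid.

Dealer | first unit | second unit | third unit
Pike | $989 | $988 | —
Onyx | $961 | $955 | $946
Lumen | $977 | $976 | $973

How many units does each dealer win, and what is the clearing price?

Merging the schedules and taking the best 5: 989 (Pike-1), 988 (Pike-2), 977 (Lumen-1), 976 (Lumen-2), 973 (Lumen-3)
Highest rejected unit-bid = $961.
Allocation: Lumen 3, Pike 2.

Lumen 3, Pike 2; clearing price $961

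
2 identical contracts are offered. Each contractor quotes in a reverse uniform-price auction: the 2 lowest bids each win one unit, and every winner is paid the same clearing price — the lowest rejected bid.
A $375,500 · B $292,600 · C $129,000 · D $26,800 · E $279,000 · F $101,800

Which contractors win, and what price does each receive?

Bids ranked low→high: 26,800 (D), 101,800 (F), 129,000 (C), 279,000 (E), …
Lowest 2: D, F.
Clearing price = lowest rejected bid = $129,000.

D, F; each is paid $129,000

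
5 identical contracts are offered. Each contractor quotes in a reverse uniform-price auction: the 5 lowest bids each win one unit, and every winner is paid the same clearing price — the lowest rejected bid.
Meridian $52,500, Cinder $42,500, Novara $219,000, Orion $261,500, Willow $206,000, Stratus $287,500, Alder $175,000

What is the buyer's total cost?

Sorting: 42,500 (Cinder), 52,500 (Meridian), 175,000 (Alder), 206,000 (Willow), 219,000 (Novara), 261,500 (Orion), 287,500 (Stratus)
Winners (5 units): Cinder, Meridian, Alder, Willow, Novara.
Lowest unsuccessful bid: $261,500 → clearing price.
Total cost = 5 × $261,500 = $1,307,500.

Total cost: $1,307,500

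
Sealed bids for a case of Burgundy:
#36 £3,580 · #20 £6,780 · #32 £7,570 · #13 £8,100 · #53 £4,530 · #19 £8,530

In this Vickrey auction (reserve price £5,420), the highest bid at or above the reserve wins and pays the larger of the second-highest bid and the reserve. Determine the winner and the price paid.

Vickrey auction (reserve price £5,420): the highest bid at or above the reserve wins and pays the larger of the second-highest bid and the reserve.
Bids ranked: 8,530 (#19) > 8,100 (#13) > 7,570 (#32) > 6,780 (#20) > 4,530 (#53) > 3,580 (#36)
Highest eligible bid: #19 at £8,530.
max(second-highest £8,100, reserve £5,420) = £8,100; the reserve does not bind.

#19 pays £8,100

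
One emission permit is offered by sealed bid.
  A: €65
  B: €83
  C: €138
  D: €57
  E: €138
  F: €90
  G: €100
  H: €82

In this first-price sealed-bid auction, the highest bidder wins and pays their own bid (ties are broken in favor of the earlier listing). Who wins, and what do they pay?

Bids in order: 138 (C) > 138 (E) > 100 (G) > 90 (F) > 83 (B) > 82 (H) > …
C and E tie at €138; tie-break gives it to C.
First-price: C pays what they bid, €138.

C pays €138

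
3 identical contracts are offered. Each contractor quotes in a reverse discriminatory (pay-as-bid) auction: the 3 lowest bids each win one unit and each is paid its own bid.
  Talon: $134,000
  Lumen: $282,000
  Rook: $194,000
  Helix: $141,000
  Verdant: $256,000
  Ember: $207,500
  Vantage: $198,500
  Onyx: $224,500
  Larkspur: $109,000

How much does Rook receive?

Rook is paid $0

Ordering the bids: 109,000 (Larkspur), 134,000 (Talon), 141,000 (Helix), 194,000 (Rook), 198,500 (Vantage), …
Lowest 3: Larkspur, Talon, Helix.
Rook does not win → $0.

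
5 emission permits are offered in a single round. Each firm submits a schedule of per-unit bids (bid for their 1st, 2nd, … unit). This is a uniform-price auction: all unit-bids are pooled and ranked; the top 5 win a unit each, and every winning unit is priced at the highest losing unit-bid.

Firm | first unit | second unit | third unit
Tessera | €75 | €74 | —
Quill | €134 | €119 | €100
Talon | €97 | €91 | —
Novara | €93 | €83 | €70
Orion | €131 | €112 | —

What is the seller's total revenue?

Total revenue: €485

Merging the schedules and taking the best 5: 134 (Quill-1), 131 (Orion-1), 119 (Quill-2), 112 (Orion-2), 100 (Quill-3)
The (k+1)-th unit-bid is €97.
Allocation: Orion 2, Quill 3. Every unit priced at €97.
Revenue = 5 × 97 = €485.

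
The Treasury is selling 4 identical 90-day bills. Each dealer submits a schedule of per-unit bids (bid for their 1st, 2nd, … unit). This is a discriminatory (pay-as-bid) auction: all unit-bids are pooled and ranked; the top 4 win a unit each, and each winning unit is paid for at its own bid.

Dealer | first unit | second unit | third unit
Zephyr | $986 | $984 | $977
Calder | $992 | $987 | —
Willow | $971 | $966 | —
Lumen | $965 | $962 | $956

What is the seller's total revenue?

All unit-bids, highest first — top 4: 992 (Calder-1), 987 (Calder-2), 986 (Zephyr-1), 984 (Zephyr-2)
Next rejected bid: $977 (not a price — pay-as-bid).
Each winning unit pays its own bid.
Revenue = 992 + 987 + 986 + 984 = $3,949.

Total revenue: $3,949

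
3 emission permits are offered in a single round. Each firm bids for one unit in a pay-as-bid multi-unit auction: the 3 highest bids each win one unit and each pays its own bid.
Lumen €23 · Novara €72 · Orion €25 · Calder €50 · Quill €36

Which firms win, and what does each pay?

Bids ranked high→low: 72 (Novara), 50 (Calder), 36 (Quill), 25 (Orion), 23 (Lumen)
The 3 highest are Novara, Calder, Quill.
Each winner pays its own bid: Novara €72, Calder €50, Quill €36.

Novara €72, Calder €50, Quill €36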